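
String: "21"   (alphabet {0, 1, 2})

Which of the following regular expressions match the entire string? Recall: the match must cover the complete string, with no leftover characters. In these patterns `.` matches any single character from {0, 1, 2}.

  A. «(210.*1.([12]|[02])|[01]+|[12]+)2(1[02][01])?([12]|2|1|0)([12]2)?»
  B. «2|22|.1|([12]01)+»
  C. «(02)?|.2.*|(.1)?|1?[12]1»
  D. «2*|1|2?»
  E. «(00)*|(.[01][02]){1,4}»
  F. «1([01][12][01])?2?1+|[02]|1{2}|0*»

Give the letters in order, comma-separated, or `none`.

A → no match
B → match
C → match
D → no match
E → no match
F → no match

B, C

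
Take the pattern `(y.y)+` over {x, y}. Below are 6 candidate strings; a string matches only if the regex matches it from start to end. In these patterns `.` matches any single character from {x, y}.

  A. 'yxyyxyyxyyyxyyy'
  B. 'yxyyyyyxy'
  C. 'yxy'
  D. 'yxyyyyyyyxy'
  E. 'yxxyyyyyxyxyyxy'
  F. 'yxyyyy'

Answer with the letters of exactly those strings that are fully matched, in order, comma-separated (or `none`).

A → no match
B → match
C → match
D → no match
E → no match
F → match

B, C, F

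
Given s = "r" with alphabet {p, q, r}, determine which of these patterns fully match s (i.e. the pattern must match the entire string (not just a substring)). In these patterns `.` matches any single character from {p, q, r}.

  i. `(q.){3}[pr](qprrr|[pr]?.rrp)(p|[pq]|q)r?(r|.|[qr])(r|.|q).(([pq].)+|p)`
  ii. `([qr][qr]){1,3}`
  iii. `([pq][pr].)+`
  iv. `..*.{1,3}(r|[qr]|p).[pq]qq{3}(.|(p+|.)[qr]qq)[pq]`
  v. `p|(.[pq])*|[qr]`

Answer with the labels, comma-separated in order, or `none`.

v

i → no match — must start with "q"
ii → no match
iii → no match
iv → no match
v → match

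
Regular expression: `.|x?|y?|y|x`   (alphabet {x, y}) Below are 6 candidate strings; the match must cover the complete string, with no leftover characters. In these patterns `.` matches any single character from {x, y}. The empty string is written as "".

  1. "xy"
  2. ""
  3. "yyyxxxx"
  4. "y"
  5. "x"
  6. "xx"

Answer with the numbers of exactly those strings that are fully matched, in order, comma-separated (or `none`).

1 → no match
2 → match
3 → no match
4 → match
5 → match
6 → no match

2, 4, 5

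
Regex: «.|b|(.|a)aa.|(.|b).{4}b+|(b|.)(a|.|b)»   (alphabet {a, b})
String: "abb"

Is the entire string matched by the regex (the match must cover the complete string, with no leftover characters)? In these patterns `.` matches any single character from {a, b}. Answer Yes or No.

No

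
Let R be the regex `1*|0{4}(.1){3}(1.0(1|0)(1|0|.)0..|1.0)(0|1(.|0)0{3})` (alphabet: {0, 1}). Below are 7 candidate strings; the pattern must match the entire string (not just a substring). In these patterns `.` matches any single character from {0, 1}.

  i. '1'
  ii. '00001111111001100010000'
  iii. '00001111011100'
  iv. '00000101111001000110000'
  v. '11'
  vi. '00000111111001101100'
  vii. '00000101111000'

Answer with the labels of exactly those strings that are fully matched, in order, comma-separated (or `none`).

i. '1' → match
ii → match
iii → match
iv → match
v. '11' → match
vi → no match
vii → match

i, ii, iii, iv, v, vii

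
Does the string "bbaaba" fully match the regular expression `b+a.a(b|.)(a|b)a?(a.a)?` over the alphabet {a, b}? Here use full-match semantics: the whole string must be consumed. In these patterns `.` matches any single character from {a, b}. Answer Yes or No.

No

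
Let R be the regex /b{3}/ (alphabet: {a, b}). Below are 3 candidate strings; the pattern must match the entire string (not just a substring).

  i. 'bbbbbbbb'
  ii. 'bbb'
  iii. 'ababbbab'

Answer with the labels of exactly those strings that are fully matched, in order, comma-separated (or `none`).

ii

i. 'bbbbbbbb' → no match
ii. 'bbb' → match
iii. 'ababbbab' → no match — must start with 'b'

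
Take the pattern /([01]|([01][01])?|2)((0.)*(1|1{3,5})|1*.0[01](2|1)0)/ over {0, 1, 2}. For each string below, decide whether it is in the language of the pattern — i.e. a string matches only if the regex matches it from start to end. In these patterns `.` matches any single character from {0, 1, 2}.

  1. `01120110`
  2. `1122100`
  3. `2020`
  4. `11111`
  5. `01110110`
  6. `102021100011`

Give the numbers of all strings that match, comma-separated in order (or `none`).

1, 4, 5

1. `01120110` → match
2. `1122100` → no match
3. `2020` → no match
4. `11111` → match
5. `01110110` → match
6. `102021100011` → no match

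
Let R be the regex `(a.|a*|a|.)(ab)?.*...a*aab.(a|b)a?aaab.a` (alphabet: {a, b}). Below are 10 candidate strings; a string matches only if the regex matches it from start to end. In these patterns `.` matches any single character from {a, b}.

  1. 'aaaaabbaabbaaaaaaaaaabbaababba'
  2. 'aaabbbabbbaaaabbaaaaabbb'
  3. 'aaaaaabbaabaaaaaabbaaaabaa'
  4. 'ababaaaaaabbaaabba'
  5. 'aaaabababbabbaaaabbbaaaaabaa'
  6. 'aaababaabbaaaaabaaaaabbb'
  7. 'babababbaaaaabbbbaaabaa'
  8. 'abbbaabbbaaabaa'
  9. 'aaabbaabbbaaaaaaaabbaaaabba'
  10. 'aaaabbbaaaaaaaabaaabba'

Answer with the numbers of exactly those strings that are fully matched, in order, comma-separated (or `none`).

3, 8, 9

1 → no match
2 → no match — must end with 'a'
3 → match
4 → no match
5 → no match
6 → no match — must end with 'a'
7 → no match
8 → match
9 → match
10 → no match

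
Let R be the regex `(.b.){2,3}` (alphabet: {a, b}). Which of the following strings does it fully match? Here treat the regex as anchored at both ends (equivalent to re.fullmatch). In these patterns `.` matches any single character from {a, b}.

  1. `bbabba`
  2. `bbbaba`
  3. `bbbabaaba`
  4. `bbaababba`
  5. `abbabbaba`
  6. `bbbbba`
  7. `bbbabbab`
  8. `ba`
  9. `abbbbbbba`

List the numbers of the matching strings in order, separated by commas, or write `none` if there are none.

1, 2, 3, 4, 5, 6, 9

1 → match
2 → match
3 → match
4 → match
5 → match
6 → match
7 → no match
8 → no match
9 → match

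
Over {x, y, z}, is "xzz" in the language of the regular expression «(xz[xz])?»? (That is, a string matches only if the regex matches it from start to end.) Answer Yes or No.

Yes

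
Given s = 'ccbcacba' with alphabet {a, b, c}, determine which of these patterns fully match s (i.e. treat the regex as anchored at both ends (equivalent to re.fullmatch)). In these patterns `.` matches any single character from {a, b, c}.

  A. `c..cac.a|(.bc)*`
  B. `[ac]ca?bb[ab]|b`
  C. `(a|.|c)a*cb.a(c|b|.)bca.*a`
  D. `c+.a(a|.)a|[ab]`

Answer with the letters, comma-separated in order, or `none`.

A

A → match
B → no match
C → no match
D → no match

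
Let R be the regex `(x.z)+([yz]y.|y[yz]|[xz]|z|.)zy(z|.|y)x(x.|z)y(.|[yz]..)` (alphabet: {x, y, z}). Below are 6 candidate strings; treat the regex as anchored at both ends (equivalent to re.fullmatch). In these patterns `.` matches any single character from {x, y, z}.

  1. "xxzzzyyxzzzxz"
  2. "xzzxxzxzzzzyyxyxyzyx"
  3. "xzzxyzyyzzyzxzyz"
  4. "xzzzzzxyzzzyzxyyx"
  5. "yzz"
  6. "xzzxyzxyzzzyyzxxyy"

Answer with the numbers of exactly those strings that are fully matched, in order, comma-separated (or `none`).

1 → no match
2 → no match
3 → match
4 → no match
5 → no match — must start with "x"
6 → no match

3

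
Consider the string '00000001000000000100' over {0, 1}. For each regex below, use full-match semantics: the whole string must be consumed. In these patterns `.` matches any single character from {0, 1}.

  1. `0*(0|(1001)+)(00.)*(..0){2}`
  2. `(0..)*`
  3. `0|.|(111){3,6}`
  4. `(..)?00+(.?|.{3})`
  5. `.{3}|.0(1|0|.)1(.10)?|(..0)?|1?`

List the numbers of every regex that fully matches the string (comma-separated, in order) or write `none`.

1

1 → match
2 → no match
3 → no match
4 → no match
5 → no match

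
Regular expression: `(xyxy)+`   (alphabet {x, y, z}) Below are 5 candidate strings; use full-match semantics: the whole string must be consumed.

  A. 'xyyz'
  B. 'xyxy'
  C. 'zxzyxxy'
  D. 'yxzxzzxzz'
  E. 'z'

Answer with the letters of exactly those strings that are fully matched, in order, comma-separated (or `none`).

A → no match — must start with 'xyxy'
B → match
C → no match — must start with 'xyxy'
D → no match — must start with 'xyxy'
E → no match — must start with 'xyxy'

B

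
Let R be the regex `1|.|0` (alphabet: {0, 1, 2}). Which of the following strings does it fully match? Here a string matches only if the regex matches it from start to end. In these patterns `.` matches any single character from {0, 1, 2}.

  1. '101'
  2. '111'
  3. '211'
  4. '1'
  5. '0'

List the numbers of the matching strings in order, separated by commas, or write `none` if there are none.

4, 5

1 → no match
2 → no match
3 → no match
4 → match
5 → match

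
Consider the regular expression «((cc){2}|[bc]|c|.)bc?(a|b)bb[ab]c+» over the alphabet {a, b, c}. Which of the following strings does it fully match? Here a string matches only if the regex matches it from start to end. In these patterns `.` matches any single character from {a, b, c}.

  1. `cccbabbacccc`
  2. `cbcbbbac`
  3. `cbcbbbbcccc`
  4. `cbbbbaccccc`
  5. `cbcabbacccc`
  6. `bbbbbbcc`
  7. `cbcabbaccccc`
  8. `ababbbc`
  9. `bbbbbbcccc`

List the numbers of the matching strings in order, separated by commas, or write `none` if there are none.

1 → no match
2 → match
3 → match
4 → match
5 → match
6 → match
7 → match
8 → match
9 → match

2, 3, 4, 5, 6, 7, 8, 9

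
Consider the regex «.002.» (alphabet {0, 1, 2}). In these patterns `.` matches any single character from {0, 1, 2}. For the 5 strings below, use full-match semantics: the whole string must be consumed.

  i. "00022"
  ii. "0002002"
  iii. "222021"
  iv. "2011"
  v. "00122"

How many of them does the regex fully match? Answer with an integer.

i. "00022" → match
ii. "0002002" → no match
iii. "222021" → no match
iv. "2011" → no match
v. "00122" → no match
Total matched: 1

1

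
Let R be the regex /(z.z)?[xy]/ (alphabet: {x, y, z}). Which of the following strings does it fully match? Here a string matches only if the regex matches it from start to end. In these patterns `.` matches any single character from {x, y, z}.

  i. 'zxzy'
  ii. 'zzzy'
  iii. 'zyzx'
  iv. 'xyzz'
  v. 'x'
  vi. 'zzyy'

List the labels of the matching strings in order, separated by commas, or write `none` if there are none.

i. 'zxzy' → match
ii. 'zzzy' → match
iii. 'zyzx' → match
iv. 'xyzz' → no match
v. 'x' → match
vi. 'zzyy' → no match

i, ii, iii, v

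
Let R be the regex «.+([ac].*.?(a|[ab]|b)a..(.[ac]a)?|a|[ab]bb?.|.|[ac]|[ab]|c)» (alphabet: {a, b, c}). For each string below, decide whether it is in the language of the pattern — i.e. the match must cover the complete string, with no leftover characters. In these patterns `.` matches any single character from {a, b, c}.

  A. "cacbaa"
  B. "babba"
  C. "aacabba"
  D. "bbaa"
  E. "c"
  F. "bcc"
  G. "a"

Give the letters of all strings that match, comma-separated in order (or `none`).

A → match
B → match
C → match
D → match
E → no match
F → match
G → no match

A, B, C, D, F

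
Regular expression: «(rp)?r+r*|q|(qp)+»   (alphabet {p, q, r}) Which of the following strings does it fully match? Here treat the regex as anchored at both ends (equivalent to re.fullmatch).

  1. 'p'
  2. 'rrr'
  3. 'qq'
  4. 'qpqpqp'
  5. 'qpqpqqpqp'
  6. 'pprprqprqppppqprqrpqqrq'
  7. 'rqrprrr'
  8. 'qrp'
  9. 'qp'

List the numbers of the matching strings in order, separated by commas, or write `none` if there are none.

2, 4, 9

1. 'p' → no match
2. 'rrr' → match
3. 'qq' → no match
4. 'qpqpqp' → match
5. 'qpqpqqpqp' → no match
6 → no match
7. 'rqrprrr' → no match
8. 'qrp' → no match
9. 'qp' → match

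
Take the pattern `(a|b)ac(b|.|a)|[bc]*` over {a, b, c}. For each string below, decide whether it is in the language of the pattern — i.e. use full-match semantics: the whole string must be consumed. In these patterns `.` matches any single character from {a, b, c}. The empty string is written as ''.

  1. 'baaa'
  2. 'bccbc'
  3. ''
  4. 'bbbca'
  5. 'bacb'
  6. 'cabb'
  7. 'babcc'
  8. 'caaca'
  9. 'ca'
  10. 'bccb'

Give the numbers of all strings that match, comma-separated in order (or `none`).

2, 3, 5, 10

1 → no match
2 → match
3 → match
4 → no match
5 → match
6 → no match
7 → no match
8 → no match
9 → no match
10 → match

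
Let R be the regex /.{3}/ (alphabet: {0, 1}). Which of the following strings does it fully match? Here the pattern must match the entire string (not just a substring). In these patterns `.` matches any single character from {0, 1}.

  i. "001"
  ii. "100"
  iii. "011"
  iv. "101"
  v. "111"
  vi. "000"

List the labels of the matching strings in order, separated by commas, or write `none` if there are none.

i, ii, iii, iv, v, vi

i → match
ii → match
iii → match
iv → match
v → match
vi → match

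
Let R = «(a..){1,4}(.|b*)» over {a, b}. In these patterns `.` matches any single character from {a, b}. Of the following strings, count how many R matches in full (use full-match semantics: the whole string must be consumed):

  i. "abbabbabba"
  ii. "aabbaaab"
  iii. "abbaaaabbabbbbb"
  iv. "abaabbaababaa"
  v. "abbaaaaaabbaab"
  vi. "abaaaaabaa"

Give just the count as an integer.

i → match
ii → no match
iii → match
iv → match
v → no match
vi → match
Total matched: 4

4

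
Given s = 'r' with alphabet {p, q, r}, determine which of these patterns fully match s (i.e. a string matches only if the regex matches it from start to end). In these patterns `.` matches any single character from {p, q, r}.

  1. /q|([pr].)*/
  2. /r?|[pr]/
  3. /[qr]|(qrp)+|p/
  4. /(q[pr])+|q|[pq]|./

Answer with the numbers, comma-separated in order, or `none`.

2, 3, 4

1 → no match
2 → match
3 → match
4 → match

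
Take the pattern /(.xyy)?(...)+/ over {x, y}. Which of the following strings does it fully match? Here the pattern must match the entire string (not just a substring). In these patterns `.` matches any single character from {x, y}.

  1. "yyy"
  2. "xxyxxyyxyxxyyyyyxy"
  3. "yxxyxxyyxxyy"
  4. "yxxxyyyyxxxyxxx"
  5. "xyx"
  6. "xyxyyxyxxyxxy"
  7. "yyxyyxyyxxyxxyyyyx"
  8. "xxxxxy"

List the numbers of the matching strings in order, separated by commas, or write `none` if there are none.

1, 2, 3, 4, 5, 7, 8

1 → match
2 → match
3 → match
4 → match
5 → match
6 → no match
7 → match
8 → match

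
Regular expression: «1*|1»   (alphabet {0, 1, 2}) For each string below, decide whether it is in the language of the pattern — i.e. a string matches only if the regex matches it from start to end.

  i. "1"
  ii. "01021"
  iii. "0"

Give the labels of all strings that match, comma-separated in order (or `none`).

i

i → match
ii → no match
iii → no match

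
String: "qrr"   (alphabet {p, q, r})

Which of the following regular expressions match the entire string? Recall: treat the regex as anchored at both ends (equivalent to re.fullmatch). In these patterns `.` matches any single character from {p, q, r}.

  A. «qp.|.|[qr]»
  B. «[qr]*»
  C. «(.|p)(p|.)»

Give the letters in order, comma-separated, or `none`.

A → no match
B → match
C → no match

B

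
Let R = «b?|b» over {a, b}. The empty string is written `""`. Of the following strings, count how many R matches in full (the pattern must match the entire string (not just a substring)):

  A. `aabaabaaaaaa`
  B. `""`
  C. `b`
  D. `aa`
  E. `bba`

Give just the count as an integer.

2

A → no match
B → match
C → match
D → no match
E → no match
Total matched: 2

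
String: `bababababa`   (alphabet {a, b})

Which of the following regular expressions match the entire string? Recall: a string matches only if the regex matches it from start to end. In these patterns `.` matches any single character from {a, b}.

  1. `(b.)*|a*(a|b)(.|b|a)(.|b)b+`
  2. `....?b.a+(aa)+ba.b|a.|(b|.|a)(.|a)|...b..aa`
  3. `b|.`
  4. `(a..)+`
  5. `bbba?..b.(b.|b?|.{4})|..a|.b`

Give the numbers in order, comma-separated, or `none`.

1 → match
2 → no match
3 → no match
4 → no match — must start with `a`
5 → no match

1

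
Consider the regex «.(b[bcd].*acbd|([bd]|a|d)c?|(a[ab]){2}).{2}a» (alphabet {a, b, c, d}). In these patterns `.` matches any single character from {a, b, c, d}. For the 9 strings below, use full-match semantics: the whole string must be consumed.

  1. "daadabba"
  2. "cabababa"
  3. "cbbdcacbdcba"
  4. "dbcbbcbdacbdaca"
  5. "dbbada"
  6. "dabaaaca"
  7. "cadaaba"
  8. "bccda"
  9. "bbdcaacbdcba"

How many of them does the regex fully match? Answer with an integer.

1 → no match
2 → match
3 → match
4 → match
5 → no match
6 → match
7 → no match
8 → no match
9 → match
Total matched: 5

5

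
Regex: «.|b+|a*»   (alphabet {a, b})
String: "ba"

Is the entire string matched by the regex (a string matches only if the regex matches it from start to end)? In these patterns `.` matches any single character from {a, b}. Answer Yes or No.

No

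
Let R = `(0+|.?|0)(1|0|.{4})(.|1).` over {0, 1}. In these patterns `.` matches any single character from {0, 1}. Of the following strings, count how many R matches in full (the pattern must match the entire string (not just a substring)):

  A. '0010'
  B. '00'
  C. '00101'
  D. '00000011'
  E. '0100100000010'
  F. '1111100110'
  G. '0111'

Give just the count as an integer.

A → match
B → no match
C → match
D → match
E → no match
F → no match
G → match
Total matched: 4

4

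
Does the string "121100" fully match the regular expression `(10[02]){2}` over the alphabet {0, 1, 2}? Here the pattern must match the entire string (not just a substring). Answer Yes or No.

Every match must start with "10", but "121100" does not.

No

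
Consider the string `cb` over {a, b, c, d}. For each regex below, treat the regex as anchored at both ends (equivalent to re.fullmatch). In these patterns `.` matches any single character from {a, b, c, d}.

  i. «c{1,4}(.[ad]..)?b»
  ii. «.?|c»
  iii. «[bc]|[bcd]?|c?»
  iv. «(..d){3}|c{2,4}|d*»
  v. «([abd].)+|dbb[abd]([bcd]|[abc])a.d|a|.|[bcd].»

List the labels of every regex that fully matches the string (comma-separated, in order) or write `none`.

i, v

i → match
ii → no match
iii → no match
iv → no match
v → match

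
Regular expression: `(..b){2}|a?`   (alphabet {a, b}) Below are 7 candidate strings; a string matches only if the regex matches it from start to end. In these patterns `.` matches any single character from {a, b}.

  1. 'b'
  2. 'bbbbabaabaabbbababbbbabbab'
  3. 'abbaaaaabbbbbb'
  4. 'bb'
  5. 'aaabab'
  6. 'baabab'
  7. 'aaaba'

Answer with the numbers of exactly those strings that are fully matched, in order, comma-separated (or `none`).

none

1 → no match
2 → no match
3 → no match
4 → no match
5 → no match
6 → no match
7 → no match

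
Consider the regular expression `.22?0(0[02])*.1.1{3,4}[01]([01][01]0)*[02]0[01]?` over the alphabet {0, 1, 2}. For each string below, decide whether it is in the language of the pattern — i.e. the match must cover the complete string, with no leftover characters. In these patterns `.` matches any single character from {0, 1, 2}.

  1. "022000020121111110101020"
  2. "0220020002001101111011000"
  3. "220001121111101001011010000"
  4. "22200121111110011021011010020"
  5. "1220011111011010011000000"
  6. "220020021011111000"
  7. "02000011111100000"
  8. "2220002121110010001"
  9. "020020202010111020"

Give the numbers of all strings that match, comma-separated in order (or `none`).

2, 3, 5, 6, 7, 8, 9

1 → no match
2 → match
3 → match
4 → no match
5 → match
6 → match
7 → match
8 → match
9 → match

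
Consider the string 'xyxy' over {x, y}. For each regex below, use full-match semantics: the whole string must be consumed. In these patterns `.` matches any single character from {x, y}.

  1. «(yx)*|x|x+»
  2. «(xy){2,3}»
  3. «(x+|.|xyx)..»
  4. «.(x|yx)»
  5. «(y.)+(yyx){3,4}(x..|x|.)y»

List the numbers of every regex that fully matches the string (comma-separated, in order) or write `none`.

1 → no match
2 → match
3 → no match
4 → no match
5 → no match — must start with 'y'

2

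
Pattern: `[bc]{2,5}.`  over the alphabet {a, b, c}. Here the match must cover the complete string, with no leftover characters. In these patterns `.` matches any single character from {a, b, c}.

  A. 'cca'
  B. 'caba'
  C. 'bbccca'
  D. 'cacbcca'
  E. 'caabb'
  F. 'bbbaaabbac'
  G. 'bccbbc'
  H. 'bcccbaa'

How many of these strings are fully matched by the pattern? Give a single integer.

3

A. 'cca' → match
B. 'caba' → no match
C. 'bbccca' → match
D. 'cacbcca' → no match
E. 'caabb' → no match
F. 'bbbaaabbac' → no match
G. 'bccbbc' → match
H. 'bcccbaa' → no match
Total matched: 3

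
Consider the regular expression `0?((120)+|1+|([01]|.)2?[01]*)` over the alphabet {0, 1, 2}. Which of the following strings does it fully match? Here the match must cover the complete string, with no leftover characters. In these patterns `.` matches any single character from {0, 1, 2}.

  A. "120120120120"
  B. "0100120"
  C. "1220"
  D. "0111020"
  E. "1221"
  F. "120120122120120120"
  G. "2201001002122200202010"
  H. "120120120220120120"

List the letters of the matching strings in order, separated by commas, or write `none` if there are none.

A → match
B → no match
C → no match
D → no match
E → no match
F → no match
G → no match
H → no match

A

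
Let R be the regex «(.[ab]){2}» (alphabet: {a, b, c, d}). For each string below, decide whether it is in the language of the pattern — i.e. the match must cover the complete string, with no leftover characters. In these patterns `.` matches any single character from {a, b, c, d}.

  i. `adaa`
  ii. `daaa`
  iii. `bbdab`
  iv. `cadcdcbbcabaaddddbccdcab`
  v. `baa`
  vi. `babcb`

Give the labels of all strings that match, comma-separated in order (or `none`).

i → no match
ii → match
iii → no match
iv → no match
v → no match
vi → no match

ii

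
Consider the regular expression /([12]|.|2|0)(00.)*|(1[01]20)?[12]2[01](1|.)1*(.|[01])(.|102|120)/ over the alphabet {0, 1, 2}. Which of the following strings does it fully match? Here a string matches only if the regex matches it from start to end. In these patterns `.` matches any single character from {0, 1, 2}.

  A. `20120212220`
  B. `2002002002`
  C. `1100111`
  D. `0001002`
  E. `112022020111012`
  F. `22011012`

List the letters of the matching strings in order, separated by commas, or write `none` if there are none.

B, D

A. `20120212220` → no match
B. `2002002002` → match
C. `1100111` → no match
D. `0001002` → match
E → no match
F. `22011012` → no match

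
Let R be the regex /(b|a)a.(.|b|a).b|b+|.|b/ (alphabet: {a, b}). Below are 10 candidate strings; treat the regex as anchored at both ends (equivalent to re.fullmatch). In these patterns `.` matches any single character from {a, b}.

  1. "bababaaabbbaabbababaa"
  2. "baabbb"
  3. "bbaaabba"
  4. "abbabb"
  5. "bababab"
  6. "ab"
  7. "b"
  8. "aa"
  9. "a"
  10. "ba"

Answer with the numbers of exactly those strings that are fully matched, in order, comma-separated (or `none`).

1 → no match
2 → match
3 → no match
4 → no match
5 → no match
6 → no match
7 → match
8 → no match
9 → match
10 → no match

2, 7, 9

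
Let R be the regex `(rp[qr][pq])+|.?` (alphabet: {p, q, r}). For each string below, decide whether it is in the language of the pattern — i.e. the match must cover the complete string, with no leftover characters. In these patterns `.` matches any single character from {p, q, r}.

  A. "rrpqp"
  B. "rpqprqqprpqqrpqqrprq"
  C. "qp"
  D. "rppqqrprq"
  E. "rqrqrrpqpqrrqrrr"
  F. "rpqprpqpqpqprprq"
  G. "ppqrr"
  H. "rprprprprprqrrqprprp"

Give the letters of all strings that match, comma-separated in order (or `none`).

A → no match
B → no match
C → no match
D → no match
E → no match
F → no match
G → no match
H → no match

none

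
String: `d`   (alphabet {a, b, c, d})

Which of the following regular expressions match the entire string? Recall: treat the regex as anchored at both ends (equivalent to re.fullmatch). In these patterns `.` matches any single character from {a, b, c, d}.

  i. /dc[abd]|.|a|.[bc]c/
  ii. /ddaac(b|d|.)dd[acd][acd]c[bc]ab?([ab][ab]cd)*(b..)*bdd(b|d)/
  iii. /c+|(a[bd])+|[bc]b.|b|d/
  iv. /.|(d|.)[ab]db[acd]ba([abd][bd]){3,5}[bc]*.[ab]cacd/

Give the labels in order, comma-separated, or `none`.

i, iii, iv

i → match
ii → no match — must start with `ddaac`
iii → match
iv → match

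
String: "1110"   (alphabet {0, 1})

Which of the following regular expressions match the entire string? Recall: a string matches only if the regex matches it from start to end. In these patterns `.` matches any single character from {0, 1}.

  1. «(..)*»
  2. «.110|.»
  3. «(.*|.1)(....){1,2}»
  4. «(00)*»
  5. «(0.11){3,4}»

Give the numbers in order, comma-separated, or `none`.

1 → match
2 → match
3 → match
4 → no match
5 → no match — must start with "0"

1, 2, 3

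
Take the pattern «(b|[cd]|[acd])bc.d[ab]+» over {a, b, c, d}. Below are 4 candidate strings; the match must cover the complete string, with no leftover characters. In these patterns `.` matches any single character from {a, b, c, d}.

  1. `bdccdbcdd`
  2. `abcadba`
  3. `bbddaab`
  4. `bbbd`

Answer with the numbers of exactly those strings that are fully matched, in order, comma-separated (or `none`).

2

1 → no match
2 → match
3 → no match
4 → no match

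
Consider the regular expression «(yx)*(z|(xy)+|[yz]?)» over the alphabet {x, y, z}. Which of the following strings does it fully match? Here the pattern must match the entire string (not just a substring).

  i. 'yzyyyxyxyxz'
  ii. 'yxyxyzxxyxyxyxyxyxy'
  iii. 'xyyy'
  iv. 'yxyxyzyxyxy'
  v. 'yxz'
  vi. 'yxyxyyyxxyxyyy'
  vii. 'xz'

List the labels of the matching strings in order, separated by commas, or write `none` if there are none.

i. 'yzyyyxyxyxz' → no match
ii → no match
iii. 'xyyy' → no match
iv. 'yxyxyzyxyxy' → no match
v. 'yxz' → match
vi → no match
vii. 'xz' → no match

v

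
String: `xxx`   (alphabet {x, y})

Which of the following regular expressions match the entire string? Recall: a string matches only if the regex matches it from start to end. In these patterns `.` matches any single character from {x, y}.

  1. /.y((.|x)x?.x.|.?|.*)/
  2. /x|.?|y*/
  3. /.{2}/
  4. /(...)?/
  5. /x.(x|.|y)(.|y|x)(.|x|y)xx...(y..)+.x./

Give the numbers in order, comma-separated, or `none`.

4

1 → no match
2 → no match
3 → no match
4 → match
5 → no match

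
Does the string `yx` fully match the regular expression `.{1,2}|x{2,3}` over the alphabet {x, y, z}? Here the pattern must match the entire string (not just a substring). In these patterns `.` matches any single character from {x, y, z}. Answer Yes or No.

Yes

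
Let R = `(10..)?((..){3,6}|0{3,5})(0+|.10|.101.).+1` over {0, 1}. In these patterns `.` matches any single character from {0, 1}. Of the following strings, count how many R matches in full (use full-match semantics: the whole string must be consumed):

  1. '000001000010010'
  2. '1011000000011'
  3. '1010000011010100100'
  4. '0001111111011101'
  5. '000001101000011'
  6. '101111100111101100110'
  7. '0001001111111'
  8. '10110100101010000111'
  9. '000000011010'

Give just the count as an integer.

1 → no match — must end with '1'
2 → match
3 → no match — must end with '1'
4 → match
5 → match
6 → no match — must end with '1'
7 → no match
8 → match
9. '000000011010' → no match — must end with '1'
Total matched: 4

4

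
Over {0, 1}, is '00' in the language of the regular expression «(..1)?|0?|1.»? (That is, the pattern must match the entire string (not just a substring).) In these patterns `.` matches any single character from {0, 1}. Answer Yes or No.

No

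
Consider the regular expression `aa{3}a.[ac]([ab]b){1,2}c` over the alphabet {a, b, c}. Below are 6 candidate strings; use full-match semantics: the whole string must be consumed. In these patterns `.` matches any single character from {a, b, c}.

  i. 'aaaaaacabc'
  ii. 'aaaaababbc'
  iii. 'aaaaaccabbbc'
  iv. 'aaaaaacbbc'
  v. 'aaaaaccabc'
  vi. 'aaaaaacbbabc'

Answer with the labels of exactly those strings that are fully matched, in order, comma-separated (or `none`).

i, ii, iii, iv, v, vi

i → match
ii → match
iii → match
iv → match
v → match
vi → match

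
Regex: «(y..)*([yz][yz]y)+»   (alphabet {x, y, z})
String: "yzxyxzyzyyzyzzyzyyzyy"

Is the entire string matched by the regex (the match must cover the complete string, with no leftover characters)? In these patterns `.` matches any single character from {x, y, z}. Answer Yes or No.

Yes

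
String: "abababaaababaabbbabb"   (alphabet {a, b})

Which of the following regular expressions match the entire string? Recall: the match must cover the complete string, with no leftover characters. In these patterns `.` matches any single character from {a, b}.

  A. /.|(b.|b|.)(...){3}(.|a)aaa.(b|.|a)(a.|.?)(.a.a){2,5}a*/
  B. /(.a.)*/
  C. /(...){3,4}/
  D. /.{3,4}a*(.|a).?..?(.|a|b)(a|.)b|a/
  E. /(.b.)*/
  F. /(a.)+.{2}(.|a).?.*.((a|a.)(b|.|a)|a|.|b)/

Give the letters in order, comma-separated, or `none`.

A → no match
B → no match
C → no match
D → no match
E → no match
F → match

F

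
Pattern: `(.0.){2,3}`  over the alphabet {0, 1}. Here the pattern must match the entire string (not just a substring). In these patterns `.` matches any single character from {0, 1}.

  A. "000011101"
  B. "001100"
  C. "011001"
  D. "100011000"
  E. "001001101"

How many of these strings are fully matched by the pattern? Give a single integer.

A → no match
B → match
C → no match
D → no match
E → match
Total matched: 2

2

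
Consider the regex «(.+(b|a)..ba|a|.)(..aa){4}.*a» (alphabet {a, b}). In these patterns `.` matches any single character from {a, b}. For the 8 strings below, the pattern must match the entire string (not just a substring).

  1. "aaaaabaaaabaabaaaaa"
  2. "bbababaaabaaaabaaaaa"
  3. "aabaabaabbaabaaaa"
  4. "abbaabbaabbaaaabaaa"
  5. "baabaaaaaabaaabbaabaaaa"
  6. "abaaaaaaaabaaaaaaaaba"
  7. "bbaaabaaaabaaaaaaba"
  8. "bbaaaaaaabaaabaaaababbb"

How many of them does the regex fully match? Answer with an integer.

3

1 → match
2 → no match
3 → no match
4 → no match
5 → no match
6 → match
7 → match
8 → no match — must end with "a"
Total matched: 3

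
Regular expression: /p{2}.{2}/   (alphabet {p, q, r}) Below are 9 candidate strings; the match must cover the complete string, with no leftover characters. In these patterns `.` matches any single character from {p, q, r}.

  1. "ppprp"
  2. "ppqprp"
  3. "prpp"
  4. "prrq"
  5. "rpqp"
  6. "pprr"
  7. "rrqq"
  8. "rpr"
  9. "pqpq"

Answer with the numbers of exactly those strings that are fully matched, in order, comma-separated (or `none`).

6

1 → no match
2 → no match
3 → no match
4 → no match
5 → no match — must start with "p"
6 → match
7 → no match — must start with "p"
8 → no match — must start with "p"
9 → no match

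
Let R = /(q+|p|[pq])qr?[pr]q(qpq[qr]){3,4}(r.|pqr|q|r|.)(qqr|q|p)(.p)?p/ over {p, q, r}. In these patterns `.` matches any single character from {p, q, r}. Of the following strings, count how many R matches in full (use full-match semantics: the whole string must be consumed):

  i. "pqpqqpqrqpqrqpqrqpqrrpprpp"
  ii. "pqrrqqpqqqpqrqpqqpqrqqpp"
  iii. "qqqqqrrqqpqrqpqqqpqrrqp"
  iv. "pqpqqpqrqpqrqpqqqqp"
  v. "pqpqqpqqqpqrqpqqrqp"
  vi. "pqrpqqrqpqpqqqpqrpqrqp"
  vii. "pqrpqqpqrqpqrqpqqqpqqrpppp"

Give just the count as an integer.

6

i → match
ii → match
iii → match
iv → match
v → match
vi → no match
vii → match
Total matched: 6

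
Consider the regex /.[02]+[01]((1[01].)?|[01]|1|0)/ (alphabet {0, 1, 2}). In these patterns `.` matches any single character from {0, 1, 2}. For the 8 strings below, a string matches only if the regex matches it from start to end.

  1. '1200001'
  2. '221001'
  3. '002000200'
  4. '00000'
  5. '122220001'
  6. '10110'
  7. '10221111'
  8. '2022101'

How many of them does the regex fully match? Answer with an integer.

5

1. '1200001' → match
2. '221001' → no match
3. '002000200' → match
4. '00000' → match
5. '122220001' → match
6. '10110' → no match
7. '10221111' → match
8. '2022101' → no match
Total matched: 5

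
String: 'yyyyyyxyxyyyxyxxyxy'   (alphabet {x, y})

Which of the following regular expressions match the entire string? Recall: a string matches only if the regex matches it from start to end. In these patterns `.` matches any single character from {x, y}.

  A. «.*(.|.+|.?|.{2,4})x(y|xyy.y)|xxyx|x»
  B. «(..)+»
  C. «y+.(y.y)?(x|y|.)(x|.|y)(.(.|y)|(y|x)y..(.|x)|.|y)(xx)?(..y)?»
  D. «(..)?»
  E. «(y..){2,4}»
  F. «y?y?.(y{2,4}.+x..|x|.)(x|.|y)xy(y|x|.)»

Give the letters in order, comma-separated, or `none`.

A → match
B → no match
C → match
D → no match
E → no match
F → no match

A, C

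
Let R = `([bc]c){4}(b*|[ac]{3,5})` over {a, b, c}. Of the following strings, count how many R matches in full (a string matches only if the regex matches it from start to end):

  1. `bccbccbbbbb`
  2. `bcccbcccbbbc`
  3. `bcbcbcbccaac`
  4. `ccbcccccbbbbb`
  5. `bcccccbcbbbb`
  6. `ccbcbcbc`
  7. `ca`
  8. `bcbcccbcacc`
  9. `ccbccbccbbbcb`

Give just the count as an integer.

5

1 → no match
2 → no match
3 → match
4 → match
5 → match
6 → match
7 → no match
8 → match
9 → no match
Total matched: 5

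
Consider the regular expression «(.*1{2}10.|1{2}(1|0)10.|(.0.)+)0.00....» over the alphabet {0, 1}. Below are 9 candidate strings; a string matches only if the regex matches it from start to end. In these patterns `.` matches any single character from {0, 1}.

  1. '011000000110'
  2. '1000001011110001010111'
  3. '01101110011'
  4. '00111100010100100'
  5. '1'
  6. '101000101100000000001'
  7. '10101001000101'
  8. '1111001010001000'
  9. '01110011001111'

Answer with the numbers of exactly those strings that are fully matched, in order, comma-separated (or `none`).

none

1 → no match
2 → no match
3 → no match
4 → no match
5 → no match
6 → no match
7 → no match
8 → no match
9 → no match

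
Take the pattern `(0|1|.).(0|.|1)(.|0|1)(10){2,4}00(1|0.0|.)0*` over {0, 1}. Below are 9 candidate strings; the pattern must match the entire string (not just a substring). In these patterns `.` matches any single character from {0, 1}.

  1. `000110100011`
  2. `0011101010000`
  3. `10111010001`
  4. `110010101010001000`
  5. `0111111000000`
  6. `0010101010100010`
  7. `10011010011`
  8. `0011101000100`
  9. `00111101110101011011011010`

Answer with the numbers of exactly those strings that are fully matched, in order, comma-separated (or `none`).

2, 3, 4, 6, 8

1 → no match
2 → match
3 → match
4 → match
5 → no match
6 → match
7 → no match
8 → match
9 → no match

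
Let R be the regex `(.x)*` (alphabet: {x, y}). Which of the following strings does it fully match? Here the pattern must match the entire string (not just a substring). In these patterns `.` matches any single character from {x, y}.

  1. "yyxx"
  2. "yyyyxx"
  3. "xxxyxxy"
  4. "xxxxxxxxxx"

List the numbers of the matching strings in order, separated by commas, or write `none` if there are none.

4

1. "yyxx" → no match
2. "yyyyxx" → no match
3. "xxxyxxy" → no match
4. "xxxxxxxxxx" → match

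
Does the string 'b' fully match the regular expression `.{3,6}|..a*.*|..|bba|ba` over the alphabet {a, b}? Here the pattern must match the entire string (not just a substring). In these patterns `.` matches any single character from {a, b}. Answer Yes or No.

No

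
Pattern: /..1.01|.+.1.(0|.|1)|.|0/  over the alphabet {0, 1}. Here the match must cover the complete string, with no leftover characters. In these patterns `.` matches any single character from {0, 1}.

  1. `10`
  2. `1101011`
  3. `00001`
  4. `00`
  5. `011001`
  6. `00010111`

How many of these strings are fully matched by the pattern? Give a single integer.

1 → no match
2 → no match
3 → no match
4 → no match
5 → match
6 → match
Total matched: 2

2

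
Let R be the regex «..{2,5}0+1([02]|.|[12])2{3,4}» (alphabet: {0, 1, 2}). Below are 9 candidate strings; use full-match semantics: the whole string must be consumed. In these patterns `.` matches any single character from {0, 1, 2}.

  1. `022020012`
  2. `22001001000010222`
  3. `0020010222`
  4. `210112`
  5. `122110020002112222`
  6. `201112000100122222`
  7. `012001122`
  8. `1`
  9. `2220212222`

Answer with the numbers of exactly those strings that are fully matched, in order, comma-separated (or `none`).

1. `022020012` → no match
2 → no match
3. `0020010222` → match
4. `210112` → no match
5 → no match
6 → no match
7. `012001122` → no match
8. `1` → no match — must end with `2`
9. `2220212222` → no match

3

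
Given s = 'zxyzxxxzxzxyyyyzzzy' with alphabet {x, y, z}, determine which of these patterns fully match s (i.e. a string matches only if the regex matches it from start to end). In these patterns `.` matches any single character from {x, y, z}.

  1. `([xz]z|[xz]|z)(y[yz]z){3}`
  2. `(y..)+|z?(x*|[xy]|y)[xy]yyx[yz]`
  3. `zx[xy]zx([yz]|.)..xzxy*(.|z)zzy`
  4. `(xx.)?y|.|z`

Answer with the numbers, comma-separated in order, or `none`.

3

1 → no match — must end with 'z'
2 → no match
3 → match
4 → no match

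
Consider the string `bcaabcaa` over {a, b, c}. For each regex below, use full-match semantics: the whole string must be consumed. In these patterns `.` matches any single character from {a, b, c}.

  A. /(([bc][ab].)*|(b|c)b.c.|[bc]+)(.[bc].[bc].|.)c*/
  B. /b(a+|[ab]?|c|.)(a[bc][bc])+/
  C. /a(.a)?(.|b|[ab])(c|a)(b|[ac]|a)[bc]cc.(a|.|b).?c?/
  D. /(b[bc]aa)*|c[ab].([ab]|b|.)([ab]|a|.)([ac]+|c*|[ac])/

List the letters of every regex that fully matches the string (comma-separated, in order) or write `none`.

A → no match
B → no match
C → no match — must start with `a`
D → match

D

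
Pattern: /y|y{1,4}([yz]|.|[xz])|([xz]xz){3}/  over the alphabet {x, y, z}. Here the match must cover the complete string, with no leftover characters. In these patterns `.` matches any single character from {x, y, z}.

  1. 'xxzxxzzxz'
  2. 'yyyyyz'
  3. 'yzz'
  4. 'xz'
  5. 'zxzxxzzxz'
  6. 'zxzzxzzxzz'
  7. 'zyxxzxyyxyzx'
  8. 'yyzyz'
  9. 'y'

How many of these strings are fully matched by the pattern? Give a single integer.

1 → match
2 → no match
3 → no match
4 → no match
5 → match
6 → no match
7 → no match
8 → no match
9 → match
Total matched: 3

3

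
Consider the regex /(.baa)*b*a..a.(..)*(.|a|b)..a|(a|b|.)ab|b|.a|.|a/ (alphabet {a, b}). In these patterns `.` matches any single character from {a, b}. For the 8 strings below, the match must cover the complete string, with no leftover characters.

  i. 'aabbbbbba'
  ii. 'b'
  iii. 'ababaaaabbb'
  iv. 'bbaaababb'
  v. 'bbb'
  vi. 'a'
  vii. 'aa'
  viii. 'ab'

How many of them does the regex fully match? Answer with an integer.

i → no match
ii → match
iii → no match
iv → no match
v → no match
vi → match
vii → match
viii → no match
Total matched: 3

3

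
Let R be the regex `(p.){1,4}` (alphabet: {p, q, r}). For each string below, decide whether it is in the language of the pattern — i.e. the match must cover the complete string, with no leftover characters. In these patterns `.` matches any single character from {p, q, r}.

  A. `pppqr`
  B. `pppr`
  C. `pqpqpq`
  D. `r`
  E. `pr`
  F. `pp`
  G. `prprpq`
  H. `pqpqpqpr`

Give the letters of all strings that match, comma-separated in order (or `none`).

B, C, E, F, G, H

A → no match
B → match
C → match
D → no match — must start with `p`
E → match
F → match
G → match
H → match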